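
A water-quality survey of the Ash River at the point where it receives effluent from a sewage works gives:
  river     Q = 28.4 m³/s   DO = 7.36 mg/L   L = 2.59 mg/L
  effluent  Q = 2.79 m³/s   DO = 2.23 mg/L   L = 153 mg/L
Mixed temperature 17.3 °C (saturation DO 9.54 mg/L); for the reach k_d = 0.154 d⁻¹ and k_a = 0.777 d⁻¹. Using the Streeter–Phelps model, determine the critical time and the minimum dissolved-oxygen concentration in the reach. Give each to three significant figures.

Mixed DO = (28.4×7.36 + 2.79×2.23)/(28.4+2.79) = 215.2/31.19 = 6.901 mg/L.
Mixed L₀ = (28.4×2.59 + 2.79×153)/(31.19) = 500.4/31.19 = 16.04 mg/L.
Initial deficit D₀ = C_s − DO₀ = 9.54 − 6.901 = 2.639 mg/L.
t_c = (1/0.6230) ln[(0.777/0.154)(1 − 2.639×0.6230/(0.154×16.04))] = 1.605 × ln(1.688) = 0.8407 d.
D_c = (0.154/0.777) × 16.04 × e^(−0.154×0.8407) = 0.1982 × 16.04 × 0.8786 = 2.794 mg/L.
Minimum DO = 9.54 − 2.794 = 6.746 mg/L.

t_c ≈ 0.841 d; minimum DO ≈ 6.75 mg/L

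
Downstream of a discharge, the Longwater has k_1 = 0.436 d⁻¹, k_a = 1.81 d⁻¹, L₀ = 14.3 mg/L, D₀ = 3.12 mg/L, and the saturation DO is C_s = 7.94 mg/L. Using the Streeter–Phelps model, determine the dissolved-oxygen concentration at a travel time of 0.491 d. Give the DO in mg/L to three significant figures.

DO ≈ 4.86 mg/L

k_1 L₀/(k_a−k_1) = 0.436×14.3/(1.81−0.436) = 6.235/1.374 = 4.538 mg/L.
e^(−k_1 t) = e^(−0.436×0.4910) = 0.8073; e^(−k_a t) = e^(−1.81×0.4910) = 0.4112.
D = 4.538 × (0.8073 − 0.4112) + 3.12 × 0.4112 = 1.797 + 1.283 = 3.080 mg/L.
DO = C_s − D = 7.94 − 3.080 = 4.860 mg/L.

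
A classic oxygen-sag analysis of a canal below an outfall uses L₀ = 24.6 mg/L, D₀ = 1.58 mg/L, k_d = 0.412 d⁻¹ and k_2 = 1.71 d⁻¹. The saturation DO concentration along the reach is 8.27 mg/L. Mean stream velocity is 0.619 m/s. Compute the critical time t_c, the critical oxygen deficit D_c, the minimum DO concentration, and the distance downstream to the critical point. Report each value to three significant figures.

At the critical point dD/dt = 0, so k_d L₀ e^(−k_d t) = k_2 D. Substituting D(t) from the Streeter–Phelps equation and solving for t gives
t_c = ln[(k_2/k_d)(1 − D₀(k_2−k_d)/(k_d L₀))] / (k_2−k_d).
Here k_2−k_d = 1.298 d⁻¹ and 1 − D₀(k_2−k_d)/(k_d L₀) = 1 − 1.58×1.298/(0.412×24.6) = 0.7977, so
t_c = ln(4.150 × 0.7977) / 1.298 = 1.197 / 1.298 = 0.9223 d.
D_c = (k_d/k_2) L₀ e^(−k_d t_c) = (0.412/1.71) × 24.6 × e^(−0.412×0.9223) = 0.2409 × 24.6 × 0.6839 = 4.053 mg/L.
Minimum DO = C_s − D_c = 8.27 − 4.053 = 4.217 mg/L.
x_c = v t_c = 0.619 m/s × 0.9223 d × 86400 s/d = 49330 m ≈ 49.3 km.

t_c ≈ 0.922 d; D_c ≈ 4.05 mg/L; min DO ≈ 4.22 mg/L; x_c ≈ 49.3 km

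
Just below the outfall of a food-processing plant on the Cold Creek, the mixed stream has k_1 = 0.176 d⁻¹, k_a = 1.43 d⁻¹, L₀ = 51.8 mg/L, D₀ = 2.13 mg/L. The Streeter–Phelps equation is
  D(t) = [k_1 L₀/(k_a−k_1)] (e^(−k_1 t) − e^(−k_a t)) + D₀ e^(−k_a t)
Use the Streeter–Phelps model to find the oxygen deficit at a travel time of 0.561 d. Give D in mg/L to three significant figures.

k_1 L₀/(k_a−k_1) = 0.176×51.8/(1.43−0.176) = 9.117/1.254 = 7.270 mg/L.
e^(−k_1 t) = e^(−0.176×0.5610) = 0.9060; e^(−k_a t) = e^(−1.43×0.5610) = 0.4483.
D = 7.270 × (0.9060 − 0.4483) + 2.13 × 0.4483 = 3.327 + 0.9549 = 4.282 mg/L.

D ≈ 4.28 mg/L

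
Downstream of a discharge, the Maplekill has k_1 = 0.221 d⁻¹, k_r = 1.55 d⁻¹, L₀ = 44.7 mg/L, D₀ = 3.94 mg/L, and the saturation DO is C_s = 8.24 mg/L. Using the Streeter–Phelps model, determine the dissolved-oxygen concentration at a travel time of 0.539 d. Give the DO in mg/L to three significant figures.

k_1 L₀/(k_r−k_1) = 0.221×44.7/(1.55−0.221) = 9.879/1.329 = 7.433 mg/L.
e^(−k_1 t) = e^(−0.221×0.5390) = 0.8877; e^(−k_r t) = e^(−1.55×0.5390) = 0.4337.
D = 7.433 × (0.8877 − 0.4337) + 3.94 × 0.4337 = 3.375 + 1.709 = 5.084 mg/L.
DO = C_s − D = 8.24 − 5.084 = 3.156 mg/L.

DO ≈ 3.16 mg/L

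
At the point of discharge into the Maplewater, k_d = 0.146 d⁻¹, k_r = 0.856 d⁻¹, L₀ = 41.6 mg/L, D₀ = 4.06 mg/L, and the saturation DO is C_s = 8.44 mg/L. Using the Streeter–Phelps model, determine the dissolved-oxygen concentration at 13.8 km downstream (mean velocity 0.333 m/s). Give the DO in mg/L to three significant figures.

DO ≈ 3.45 mg/L

Travel time t = x/v = 13.8 km / (0.333 m/s) = 13800 m / 0.333 m/s = 41440 s = 0.4796 d.
k_d L₀/(k_r−k_d) = 0.146×41.6/(0.856−0.146) = 6.074/0.7100 = 8.554 mg/L.
e^(−k_d t) = e^(−0.146×0.4796) = 0.9324; e^(−k_r t) = e^(−0.856×0.4796) = 0.6633.
D = 8.554 × (0.9324 − 0.6633) + 4.06 × 0.6633 = 2.302 + 2.693 = 4.995 mg/L.
DO = C_s − D = 8.44 − 4.995 = 3.445 mg/L.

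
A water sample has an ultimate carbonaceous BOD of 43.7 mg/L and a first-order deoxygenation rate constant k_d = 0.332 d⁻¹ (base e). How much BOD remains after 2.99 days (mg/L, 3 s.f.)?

L_t = L₀ e^(−k_d t) = 43.7 × e^(−0.332×2.99) = 43.7 × 0.3706 = 16.19 mg/L.

L ≈ 16.2 mg/L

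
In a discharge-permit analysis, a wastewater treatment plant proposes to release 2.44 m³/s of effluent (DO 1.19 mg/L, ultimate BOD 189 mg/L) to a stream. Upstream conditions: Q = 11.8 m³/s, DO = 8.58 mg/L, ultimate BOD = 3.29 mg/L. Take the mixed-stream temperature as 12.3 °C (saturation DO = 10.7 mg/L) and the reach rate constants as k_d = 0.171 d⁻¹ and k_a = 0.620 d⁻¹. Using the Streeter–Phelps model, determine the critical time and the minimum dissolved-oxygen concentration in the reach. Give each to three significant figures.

t_c ≈ 2.22 d; minimum DO ≈ 4.07 mg/L

Mixed DO = (11.8×8.58 + 2.44×1.19)/(11.8+2.44) = 104.1/14.24 = 7.314 mg/L.
Mixed L₀ = (11.8×3.29 + 2.44×189)/(14.24) = 500.0/14.24 = 35.11 mg/L.
Initial deficit D₀ = C_s − DO₀ = 10.7 − 7.314 = 3.386 mg/L.
t_c = (1/0.4490) ln[(0.620/0.171)(1 − 3.386×0.4490/(0.171×35.11))] = 2.227 × ln(2.708) = 2.218 d.
D_c = (0.171/0.620) × 35.11 × e^(−0.171×2.218) = 0.2758 × 35.11 × 0.6843 = 6.627 mg/L.
Minimum DO = 10.7 − 6.627 = 4.073 mg/L.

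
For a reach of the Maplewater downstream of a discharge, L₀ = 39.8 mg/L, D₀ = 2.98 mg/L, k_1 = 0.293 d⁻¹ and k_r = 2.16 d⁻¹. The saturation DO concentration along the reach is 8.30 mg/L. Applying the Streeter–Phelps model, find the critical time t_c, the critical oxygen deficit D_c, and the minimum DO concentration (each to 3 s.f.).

t_c ≈ 0.723 d; D_c ≈ 4.37 mg/L; min DO ≈ 3.93 mg/L

At the critical point dD/dt = 0, so k_1 L₀ e^(−k_1 t) = k_r D. Substituting D(t) from the Streeter–Phelps equation and solving for t gives
t_c = ln[(k_r/k_1)(1 − D₀(k_r−k_1)/(k_1 L₀))] / (k_r−k_1).
Here k_r−k_1 = 1.867 d⁻¹ and 1 − D₀(k_r−k_1)/(k_1 L₀) = 1 − 2.98×1.867/(0.293×39.8) = 0.5229, so
t_c = ln(7.372 × 0.5229) / 1.867 = 1.349 / 1.867 = 0.7227 d.
L(t_c) = L₀ e^(−k_1 t_c) = 39.8 × 0.8092 = 32.20 mg/L, and at the critical point k_r D_c = k_1 L, so D_c = (0.293/2.16) × 32.20 = 4.368 mg/L.
Minimum DO = C_s − D_c = 8.30 − 4.368 = 3.932 mg/L.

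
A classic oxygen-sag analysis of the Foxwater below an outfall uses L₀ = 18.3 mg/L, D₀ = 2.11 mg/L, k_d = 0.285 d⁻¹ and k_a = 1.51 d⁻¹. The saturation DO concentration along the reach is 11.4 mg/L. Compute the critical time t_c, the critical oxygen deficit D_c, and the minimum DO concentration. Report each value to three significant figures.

t_c ≈ 0.802 d; D_c ≈ 2.75 mg/L; min DO ≈ 8.65 mg/L

t_c = [1/(k_a−k_d)] ln[(k_a/k_d)(1 − D₀(k_a−k_d)/(k_d L₀))]
= [1/(1.51−0.285)] ln[(1.51/0.285)(1 − 2.11×1.225/(0.285×18.3))]
= (1/1.225) ln[5.298 × 0.5044] = 0.8163 × ln(2.672) = 0.8163 × 0.9830 = 0.8025 d.
L(t_c) = L₀ e^(−k_d t_c) = 18.3 × 0.7956 = 14.56 mg/L, and at the critical point k_a D_c = k_d L, so D_c = (0.285/1.51) × 14.56 = 2.748 mg/L.
Minimum DO = C_s − D_c = 11.4 − 2.748 = 8.652 mg/L.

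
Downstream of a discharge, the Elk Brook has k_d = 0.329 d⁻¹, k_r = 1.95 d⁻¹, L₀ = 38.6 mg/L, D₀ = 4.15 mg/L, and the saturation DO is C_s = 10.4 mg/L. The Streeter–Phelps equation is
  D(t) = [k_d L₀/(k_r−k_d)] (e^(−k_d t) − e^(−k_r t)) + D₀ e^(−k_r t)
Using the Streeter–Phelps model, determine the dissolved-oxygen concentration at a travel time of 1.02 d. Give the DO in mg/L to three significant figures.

k_d L₀/(k_r−k_d) = 0.329×38.6/(1.95−0.329) = 12.70/1.621 = 7.834 mg/L.
e^(−k_d t) = e^(−0.329×1.020) = 0.7149; e^(−k_r t) = e^(−1.95×1.020) = 0.1368.
D = 7.834 × (0.7149 − 0.1368) + 4.15 × 0.1368 = 4.529 + 0.5679 = 5.097 mg/L.
DO = C_s − D = 10.4 − 5.097 = 5.303 mg/L.

DO ≈ 5.30 mg/L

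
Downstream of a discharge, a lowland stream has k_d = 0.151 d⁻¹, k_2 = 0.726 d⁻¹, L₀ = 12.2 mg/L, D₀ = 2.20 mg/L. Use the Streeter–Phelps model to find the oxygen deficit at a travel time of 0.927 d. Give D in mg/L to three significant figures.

k_d L₀/(k_2−k_d) = 0.151×12.2/(0.726−0.151) = 1.842/0.5750 = 3.204 mg/L.
e^(−k_d t) = e^(−0.151×0.9270) = 0.8694; e^(−k_2 t) = e^(−0.726×0.9270) = 0.5102.
D = 3.204 × (0.8694 − 0.5102) + 2.20 × 0.5102 = 1.151 + 1.122 = 2.273 mg/L.

D ≈ 2.27 mg/L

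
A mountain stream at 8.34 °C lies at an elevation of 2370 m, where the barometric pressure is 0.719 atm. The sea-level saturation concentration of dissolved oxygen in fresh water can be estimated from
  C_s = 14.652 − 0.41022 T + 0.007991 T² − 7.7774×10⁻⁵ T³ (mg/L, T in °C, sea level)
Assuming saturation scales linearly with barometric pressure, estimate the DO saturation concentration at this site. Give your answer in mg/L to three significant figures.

C_s ≈ 8.44 mg/L

At sea level: C_s = 14.652 − 0.41022×8.34 + 0.007991×8.34² − 7.7774×10⁻⁵×8.34³ = 11.74 mg/L.
Pressure correction: C_s' = 11.74 × 0.719 = 8.442 mg/L.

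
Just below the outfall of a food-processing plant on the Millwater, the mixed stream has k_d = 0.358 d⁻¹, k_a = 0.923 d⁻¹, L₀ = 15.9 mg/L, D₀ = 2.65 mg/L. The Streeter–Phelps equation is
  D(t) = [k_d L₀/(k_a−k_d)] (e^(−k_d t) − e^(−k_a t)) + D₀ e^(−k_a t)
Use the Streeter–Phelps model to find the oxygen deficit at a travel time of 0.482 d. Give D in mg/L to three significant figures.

k_d L₀/(k_a−k_d) = 0.358×15.9/(0.923−0.358) = 5.692/0.5650 = 10.07 mg/L.
e^(−k_d t) = e^(−0.358×0.4820) = 0.8415; e^(−k_a t) = e^(−0.923×0.4820) = 0.6409.
D = 10.07 × (0.8415 − 0.6409) + 2.65 × 0.6409 = 2.021 + 1.698 = 3.720 mg/L.

D ≈ 3.72 mg/L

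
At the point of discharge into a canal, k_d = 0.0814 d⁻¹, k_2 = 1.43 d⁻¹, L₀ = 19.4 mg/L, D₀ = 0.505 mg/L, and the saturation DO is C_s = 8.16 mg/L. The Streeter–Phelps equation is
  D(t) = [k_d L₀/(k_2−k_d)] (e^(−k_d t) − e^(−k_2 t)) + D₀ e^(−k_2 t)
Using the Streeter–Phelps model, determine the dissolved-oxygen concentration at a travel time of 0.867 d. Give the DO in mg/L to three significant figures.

DO ≈ 7.26 mg/L

k_d L₀/(k_2−k_d) = 0.0814×19.4/(1.43−0.0814) = 1.579/1.349 = 1.171 mg/L.
e^(−k_d t) = e^(−0.0814×0.8670) = 0.9319; e^(−k_2 t) = e^(−1.43×0.8670) = 0.2894.
D = 1.171 × (0.9319 − 0.2894) + 0.505 × 0.2894 = 0.7522 + 0.1462 = 0.8984 mg/L.
DO = C_s − D = 8.16 − 0.8984 = 7.262 mg/L.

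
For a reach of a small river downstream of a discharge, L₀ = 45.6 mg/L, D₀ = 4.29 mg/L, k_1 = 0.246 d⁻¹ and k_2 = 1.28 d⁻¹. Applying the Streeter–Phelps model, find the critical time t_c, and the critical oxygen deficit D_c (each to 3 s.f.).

t_c ≈ 1.11 d; D_c ≈ 6.67 mg/L

At the critical point dD/dt = 0, so k_1 L₀ e^(−k_1 t) = k_2 D. Substituting D(t) from the Streeter–Phelps equation and solving for t gives
t_c = ln[(k_2/k_1)(1 − D₀(k_2−k_1)/(k_1 L₀))] / (k_2−k_1).
Here k_2−k_1 = 1.034 d⁻¹ and 1 − D₀(k_2−k_1)/(k_1 L₀) = 1 − 4.29×1.034/(0.246×45.6) = 0.6046, so
t_c = ln(5.203 × 0.6046) / 1.034 = 1.146 / 1.034 = 1.108 d.
L(t_c) = L₀ e^(−k_1 t_c) = 45.6 × 0.7614 = 34.72 mg/L, and at the critical point k_2 D_c = k_1 L, so D_c = (0.246/1.28) × 34.72 = 6.672 mg/L.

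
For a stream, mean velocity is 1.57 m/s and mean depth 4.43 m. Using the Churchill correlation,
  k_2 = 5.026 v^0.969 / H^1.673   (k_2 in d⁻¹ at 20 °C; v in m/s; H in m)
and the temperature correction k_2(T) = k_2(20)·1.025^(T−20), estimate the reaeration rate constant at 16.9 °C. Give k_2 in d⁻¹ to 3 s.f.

k_2(20) = 5.026 × 1.57^0.969 / 4.43^1.673 = 5.026 × 1.548 / 12.06 = 0.6451 d⁻¹.
k_2(16.9) = 0.6451 × 1.025^(16.9−20) = 0.6451 × 0.9263 = 0.5975 d⁻¹.

k_2 ≈ 0.598 d⁻¹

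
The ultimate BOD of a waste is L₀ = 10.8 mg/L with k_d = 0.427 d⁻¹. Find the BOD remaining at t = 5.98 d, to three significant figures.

L ≈ 0.840 mg/L

L_t = L₀ e^(−k_d t) = 10.8 × e^(−0.427×5.98) = 10.8 × 0.07781 = 0.8404 mg/L.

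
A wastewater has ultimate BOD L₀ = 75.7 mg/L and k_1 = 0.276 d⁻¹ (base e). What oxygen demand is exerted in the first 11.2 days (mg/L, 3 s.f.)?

y ≈ 72.3 mg/L

y_t = L₀(1 − e^(−k_1 t)) = 75.7 × (1 − e^(−0.276×11.2))
= 75.7 × (1 − 0.04545) = 75.7 × 0.9546 = 72.26 mg/L.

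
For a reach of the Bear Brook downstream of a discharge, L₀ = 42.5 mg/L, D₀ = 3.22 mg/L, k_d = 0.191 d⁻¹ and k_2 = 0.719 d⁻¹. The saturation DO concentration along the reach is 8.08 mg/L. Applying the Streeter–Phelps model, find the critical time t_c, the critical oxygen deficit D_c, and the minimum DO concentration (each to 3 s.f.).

t_c ≈ 2.07 d; D_c ≈ 7.61 mg/L; min DO ≈ 0.470 mg/L

With k_2/k_d = 3.764 and 1 − D₀(k_2−k_d)/(k_d L₀) = 0.7906,
t_c = ln(3.764 × 0.7906) / (0.719 − 0.191) = ln(2.976) / 0.5280 = 1.091/0.5280 = 2.065 d.
L(t_c) = L₀ e^(−k_d t_c) = 42.5 × 0.6740 = 28.65 mg/L, and at the critical point k_2 D_c = k_d L, so D_c = (0.191/0.719) × 28.65 = 7.610 mg/L.
Minimum DO = C_s − D_c = 8.08 − 7.610 = 0.4704 mg/L.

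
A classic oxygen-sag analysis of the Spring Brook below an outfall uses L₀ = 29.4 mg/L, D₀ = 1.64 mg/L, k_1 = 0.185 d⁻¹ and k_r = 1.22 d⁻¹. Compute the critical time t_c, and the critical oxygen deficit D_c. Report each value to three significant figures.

t_c ≈ 1.46 d; D_c ≈ 3.40 mg/L

With k_r/k_1 = 6.595 and 1 − D₀(k_r−k_1)/(k_1 L₀) = 0.6879,
t_c = ln(6.595 × 0.6879) / (1.22 − 0.185) = ln(4.537) / 1.035 = 1.512/1.035 = 1.461 d.
L(t_c) = L₀ e^(−k_1 t_c) = 29.4 × 0.7632 = 22.44 mg/L, and at the critical point k_r D_c = k_1 L, so D_c = (0.185/1.22) × 22.44 = 3.402 mg/L.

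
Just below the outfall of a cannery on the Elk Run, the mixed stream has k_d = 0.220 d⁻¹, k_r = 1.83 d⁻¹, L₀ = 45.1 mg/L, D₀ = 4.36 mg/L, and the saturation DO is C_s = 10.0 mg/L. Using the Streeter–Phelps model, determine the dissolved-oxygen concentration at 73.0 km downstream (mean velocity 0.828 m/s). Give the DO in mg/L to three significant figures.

DO ≈ 5.36 mg/L

Travel time t = x/v = 73.0 km / (0.828 m/s) = 73000 m / 0.828 m/s = 88160 s = 1.020 d.
k_d L₀/(k_r−k_d) = 0.220×45.1/(1.83−0.220) = 9.922/1.610 = 6.163 mg/L.
e^(−k_d t) = e^(−0.220×1.020) = 0.7989; e^(−k_r t) = e^(−1.83×1.020) = 0.1545.
D = 6.163 × (0.7989 − 0.1545) + 4.36 × 0.1545 = 3.971 + 0.6738 = 4.645 mg/L.
DO = C_s − D = 10.0 − 4.645 = 5.355 mg/L.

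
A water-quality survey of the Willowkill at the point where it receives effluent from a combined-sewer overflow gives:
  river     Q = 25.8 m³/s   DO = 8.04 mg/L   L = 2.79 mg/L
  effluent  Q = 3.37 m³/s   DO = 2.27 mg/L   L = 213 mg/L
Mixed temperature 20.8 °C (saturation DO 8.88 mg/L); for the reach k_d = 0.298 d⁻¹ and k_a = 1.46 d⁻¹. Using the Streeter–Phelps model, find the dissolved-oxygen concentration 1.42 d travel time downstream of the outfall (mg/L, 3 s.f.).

Mixed DO = (25.8×8.04 + 3.37×2.27)/(25.8+3.37) = 215.1/29.17 = 7.373 mg/L.
Mixed L₀ = (25.8×2.79 + 3.37×213)/(29.17) = 789.8/29.17 = 27.08 mg/L.
Initial deficit D₀ = C_s − DO₀ = 8.88 − 7.373 = 1.507 mg/L.
D(1.42) = [0.298×27.08/(1.46−0.298)](e^(−0.298×1.42) − e^(−1.46×1.42)) + 1.507 e^(−1.46×1.42)
= 6.944 × (0.6550 − 0.1258) + 1.507 × 0.1258 = 3.864 mg/L.
DO = 8.88 − 3.864 = 5.016 mg/L.

DO ≈ 5.02 mg/L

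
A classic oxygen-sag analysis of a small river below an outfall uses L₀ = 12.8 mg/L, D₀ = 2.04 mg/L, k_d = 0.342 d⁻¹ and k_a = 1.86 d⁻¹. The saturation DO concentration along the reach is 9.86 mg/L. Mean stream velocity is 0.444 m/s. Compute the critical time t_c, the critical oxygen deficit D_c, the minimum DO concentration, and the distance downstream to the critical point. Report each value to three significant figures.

t_c ≈ 0.306 d; D_c ≈ 2.12 mg/L; min DO ≈ 7.74 mg/L; x_c ≈ 11.7 km

At the critical point dD/dt = 0, so k_d L₀ e^(−k_d t) = k_a D. Substituting D(t) from the Streeter–Phelps equation and solving for t gives
t_c = ln[(k_a/k_d)(1 − D₀(k_a−k_d)/(k_d L₀))] / (k_a−k_d).
Here k_a−k_d = 1.518 d⁻¹ and 1 − D₀(k_a−k_d)/(k_d L₀) = 1 − 2.04×1.518/(0.342×12.8) = 0.2926, so
t_c = ln(5.439 × 0.2926) / 1.518 = 0.4646 / 1.518 = 0.3060 d.
D_c = (k_d/k_a) L₀ e^(−k_d t_c) = (0.342/1.86) × 12.8 × e^(−0.342×0.3060) = 0.1839 × 12.8 × 0.9006 = 2.120 mg/L.
Minimum DO = C_s − D_c = 9.86 − 2.120 = 7.740 mg/L.
x_c = v t_c = 0.444 m/s × 0.3060 d × 86400 s/d = 11740 m ≈ 11.7 km.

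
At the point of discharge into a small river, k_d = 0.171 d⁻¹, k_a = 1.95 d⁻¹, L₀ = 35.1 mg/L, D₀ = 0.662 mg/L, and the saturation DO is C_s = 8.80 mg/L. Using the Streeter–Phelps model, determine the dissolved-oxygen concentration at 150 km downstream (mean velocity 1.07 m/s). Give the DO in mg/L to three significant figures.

DO ≈ 6.36 mg/L

Travel time t = x/v = 150 km / (1.07 m/s) = 150000 m / 1.07 m/s = 140200 s = 1.623 d.
k_d L₀/(k_a−k_d) = 0.171×35.1/(1.95−0.171) = 6.002/1.779 = 3.374 mg/L.
e^(−k_d t) = e^(−0.171×1.623) = 0.7577; e^(−k_a t) = e^(−1.95×1.623) = 0.04226.
D = 3.374 × (0.7577 − 0.04226) + 0.662 × 0.04226 = 2.414 + 0.02798 = 2.442 mg/L.
DO = C_s − D = 8.80 − 2.442 = 6.358 mg/L.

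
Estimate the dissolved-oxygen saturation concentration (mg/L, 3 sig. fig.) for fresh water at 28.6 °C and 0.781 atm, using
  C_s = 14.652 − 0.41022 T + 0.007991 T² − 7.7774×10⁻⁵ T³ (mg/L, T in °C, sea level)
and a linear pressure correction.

At sea level: C_s = 14.652 − 0.41022×28.6 + 0.007991×28.6² − 7.7774×10⁻⁵×28.6³ = 7.637 mg/L.
Pressure correction: C_s' = 7.637 × 0.781 = 5.964 mg/L.

C_s ≈ 5.96 mg/L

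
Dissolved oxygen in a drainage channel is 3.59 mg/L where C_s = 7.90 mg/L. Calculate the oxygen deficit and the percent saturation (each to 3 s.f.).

D ≈ 4.31 mg/L; 45.4 % saturation

D = C_s − C = 7.90 − 3.59 = 4.31 mg/L.
% saturation = 3.59/7.90 × 100 = 45.4 %.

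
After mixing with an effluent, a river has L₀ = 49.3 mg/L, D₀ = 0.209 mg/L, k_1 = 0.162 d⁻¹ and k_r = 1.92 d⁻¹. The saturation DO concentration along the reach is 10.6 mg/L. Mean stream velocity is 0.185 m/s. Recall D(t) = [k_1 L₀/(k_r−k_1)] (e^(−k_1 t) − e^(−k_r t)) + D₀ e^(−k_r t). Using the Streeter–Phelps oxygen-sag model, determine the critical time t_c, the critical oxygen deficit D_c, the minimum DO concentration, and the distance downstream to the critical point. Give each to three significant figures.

t_c ≈ 1.38 d; D_c ≈ 3.33 mg/L; min DO ≈ 7.27 mg/L; x_c ≈ 22.1 km

t_c = [1/(k_r−k_1)] ln[(k_r/k_1)(1 − D₀(k_r−k_1)/(k_1 L₀))]
= [1/(1.92−0.162)] ln[(1.92/0.162)(1 − 0.209×1.758/(0.162×49.3))]
= (1/1.758) ln[11.85 × 0.9540] = 0.5688 × ln(11.31) = 0.5688 × 2.425 = 1.380 d.
L(t_c) = L₀ e^(−k_1 t_c) = 49.3 × 0.7997 = 39.43 mg/L, and at the critical point k_r D_c = k_1 L, so D_c = (0.162/1.92) × 39.43 = 3.327 mg/L.
Minimum DO = C_s − D_c = 10.6 − 3.327 = 7.273 mg/L.
x_c = v t_c = 0.185 m/s × 1.380 d × 86400 s/d = 22050 m ≈ 22.1 km.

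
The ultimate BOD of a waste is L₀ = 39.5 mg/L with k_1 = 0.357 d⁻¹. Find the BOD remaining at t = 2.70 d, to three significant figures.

L ≈ 15.1 mg/L

L_t = L₀ e^(−k_1 t) = 39.5 × e^(−0.357×2.70) = 39.5 × 0.3814 = 15.07 mg/L.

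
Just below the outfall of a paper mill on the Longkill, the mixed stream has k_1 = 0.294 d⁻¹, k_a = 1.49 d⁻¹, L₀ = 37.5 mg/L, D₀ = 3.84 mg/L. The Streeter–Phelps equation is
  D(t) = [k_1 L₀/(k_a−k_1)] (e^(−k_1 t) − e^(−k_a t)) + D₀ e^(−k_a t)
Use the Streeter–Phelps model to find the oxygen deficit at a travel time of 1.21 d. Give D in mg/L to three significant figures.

k_1 L₀/(k_a−k_1) = 0.294×37.5/(1.49−0.294) = 11.02/1.196 = 9.218 mg/L.
e^(−k_1 t) = e^(−0.294×1.210) = 0.7007; e^(−k_a t) = e^(−1.49×1.210) = 0.1648.
D = 9.218 × (0.7007 − 0.1648) + 3.84 × 0.1648 = 4.939 + 0.6329 = 5.572 mg/L.

D ≈ 5.57 mg/L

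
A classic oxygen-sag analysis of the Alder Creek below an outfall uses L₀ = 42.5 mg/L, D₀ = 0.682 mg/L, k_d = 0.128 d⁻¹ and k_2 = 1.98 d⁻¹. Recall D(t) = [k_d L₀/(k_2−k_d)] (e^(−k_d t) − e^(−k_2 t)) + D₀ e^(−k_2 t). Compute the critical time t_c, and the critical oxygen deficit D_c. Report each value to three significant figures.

t_c ≈ 1.34 d; D_c ≈ 2.32 mg/L

At the critical point dD/dt = 0, so k_d L₀ e^(−k_d t) = k_2 D. Substituting D(t) from the Streeter–Phelps equation and solving for t gives
t_c = ln[(k_2/k_d)(1 − D₀(k_2−k_d)/(k_d L₀))] / (k_2−k_d).
Here k_2−k_d = 1.852 d⁻¹ and 1 − D₀(k_2−k_d)/(k_d L₀) = 1 − 0.682×1.852/(0.128×42.5) = 0.7678, so
t_c = ln(15.47 × 0.7678) / 1.852 = 2.475 / 1.852 = 1.336 d.
L(t_c) = L₀ e^(−k_d t_c) = 42.5 × 0.8428 = 35.82 mg/L, and at the critical point k_2 D_c = k_d L, so D_c = (0.128/1.98) × 35.82 = 2.316 mg/L.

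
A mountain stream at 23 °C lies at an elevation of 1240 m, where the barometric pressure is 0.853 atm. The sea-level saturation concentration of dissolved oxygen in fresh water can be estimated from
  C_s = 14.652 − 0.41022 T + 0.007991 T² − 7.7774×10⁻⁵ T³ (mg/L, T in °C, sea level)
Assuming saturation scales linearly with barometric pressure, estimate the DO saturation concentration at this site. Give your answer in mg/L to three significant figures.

At sea level: C_s = 14.652 − 0.41022×23 + 0.007991×23² − 7.7774×10⁻⁵×23³ = 8.498 mg/L.
Pressure correction: C_s' = 8.498 × 0.853 = 7.249 mg/L.

C_s ≈ 7.25 mg/L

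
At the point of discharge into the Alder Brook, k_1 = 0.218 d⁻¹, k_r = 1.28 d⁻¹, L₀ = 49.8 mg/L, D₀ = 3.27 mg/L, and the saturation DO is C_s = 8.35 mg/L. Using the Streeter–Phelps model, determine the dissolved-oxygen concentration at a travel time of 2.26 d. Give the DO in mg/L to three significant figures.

k_1 L₀/(k_r−k_1) = 0.218×49.8/(1.28−0.218) = 10.86/1.062 = 10.22 mg/L.
e^(−k_1 t) = e^(−0.218×2.260) = 0.6110; e^(−k_r t) = e^(−1.28×2.260) = 0.05542.
D = 10.22 × (0.6110 − 0.05542) + 3.27 × 0.05542 = 5.679 + 0.1812 = 5.861 mg/L.
DO = C_s − D = 8.35 − 5.861 = 2.489 mg/L.

DO ≈ 2.49 mg/L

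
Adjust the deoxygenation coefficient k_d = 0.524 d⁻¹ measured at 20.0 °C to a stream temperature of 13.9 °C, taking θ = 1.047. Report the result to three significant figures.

k_d ≈ 0.396 d⁻¹

k_d(T₂) = k_d(T₁) · θ^(T₂−T₁) = 0.524 × 1.047^(13.9−20.0)
= 0.524 × 1.047^-6.10 = 0.524 × 0.7557 = 0.3960 d⁻¹.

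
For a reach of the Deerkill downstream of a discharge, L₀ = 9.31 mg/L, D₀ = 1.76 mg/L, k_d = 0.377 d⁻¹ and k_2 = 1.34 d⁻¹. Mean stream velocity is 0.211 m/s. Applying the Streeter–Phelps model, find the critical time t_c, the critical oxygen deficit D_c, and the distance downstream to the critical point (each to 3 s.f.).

t_c ≈ 0.632 d; D_c ≈ 2.06 mg/L; x_c ≈ 11.5 km

At the critical point dD/dt = 0, so k_d L₀ e^(−k_d t) = k_2 D. Substituting D(t) from the Streeter–Phelps equation and solving for t gives
t_c = ln[(k_2/k_d)(1 − D₀(k_2−k_d)/(k_d L₀))] / (k_2−k_d).
Here k_2−k_d = 0.9630 d⁻¹ and 1 − D₀(k_2−k_d)/(k_d L₀) = 1 − 1.76×0.9630/(0.377×9.31) = 0.5171, so
t_c = ln(3.554 × 0.5171) / 0.9630 = 0.6087 / 0.9630 = 0.6321 d.
D_c = (k_d/k_2) L₀ e^(−k_d t_c) = (0.377/1.34) × 9.31 × e^(−0.377×0.6321) = 0.2813 × 9.31 × 0.7880 = 2.064 mg/L.
x_c = v t_c = 0.211 m/s × 0.6321 d × 86400 s/d = 11520 m ≈ 11.5 km.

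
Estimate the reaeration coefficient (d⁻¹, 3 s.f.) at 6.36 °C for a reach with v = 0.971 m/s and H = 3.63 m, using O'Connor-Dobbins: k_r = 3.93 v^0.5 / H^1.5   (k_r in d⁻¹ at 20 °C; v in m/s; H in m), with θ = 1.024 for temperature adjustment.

k_r(20) = 3.93 × 0.971^0.5 / 3.63^1.5 = 3.93 × 0.9854 / 6.916 = 0.5599 d⁻¹.
k_r(6.36) = 0.5599 × 1.024^(6.36−20) = 0.5599 × 0.7236 = 0.4052 d⁻¹.

k_r ≈ 0.405 d⁻¹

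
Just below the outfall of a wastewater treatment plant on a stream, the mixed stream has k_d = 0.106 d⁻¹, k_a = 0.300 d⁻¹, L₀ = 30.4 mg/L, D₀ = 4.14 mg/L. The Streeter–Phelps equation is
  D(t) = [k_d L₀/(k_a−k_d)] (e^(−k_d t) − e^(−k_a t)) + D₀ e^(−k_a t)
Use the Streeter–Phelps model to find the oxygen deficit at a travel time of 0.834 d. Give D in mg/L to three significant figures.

D ≈ 5.49 mg/L

k_d L₀/(k_a−k_d) = 0.106×30.4/(0.300−0.106) = 3.222/0.1940 = 16.61 mg/L.
e^(−k_d t) = e^(−0.106×0.8340) = 0.9154; e^(−k_a t) = e^(−0.300×0.8340) = 0.7786.
D = 16.61 × (0.9154 − 0.7786) + 4.14 × 0.7786 = 2.271 + 3.224 = 5.495 mg/L.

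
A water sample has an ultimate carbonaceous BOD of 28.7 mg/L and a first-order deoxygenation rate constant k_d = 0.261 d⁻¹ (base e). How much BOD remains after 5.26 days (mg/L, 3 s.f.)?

L_t = L₀ e^(−k_d t) = 28.7 × e^(−0.261×5.26) = 28.7 × 0.2534 = 7.272 mg/L.

L ≈ 7.27 mg/L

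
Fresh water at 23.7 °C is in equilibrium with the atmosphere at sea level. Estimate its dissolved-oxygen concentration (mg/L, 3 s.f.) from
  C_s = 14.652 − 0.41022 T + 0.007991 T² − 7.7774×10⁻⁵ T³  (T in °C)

C_s ≈ 8.38 mg/L

C_s = 14.652 − 0.41022×23.7 + 0.007991×23.7² − 7.7774×10⁻⁵×23.7³ = 8.383 mg/L.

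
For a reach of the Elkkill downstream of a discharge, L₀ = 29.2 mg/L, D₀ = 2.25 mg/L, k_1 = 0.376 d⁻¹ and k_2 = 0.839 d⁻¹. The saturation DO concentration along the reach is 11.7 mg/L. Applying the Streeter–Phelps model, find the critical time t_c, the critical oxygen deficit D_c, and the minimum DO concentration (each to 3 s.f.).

t_c ≈ 1.52 d; D_c ≈ 7.39 mg/L; min DO ≈ 4.31 mg/L

t_c = [1/(k_2−k_1)] ln[(k_2/k_1)(1 − D₀(k_2−k_1)/(k_1 L₀))]
= [1/(0.839−0.376)] ln[(0.839/0.376)(1 − 2.25×0.4630/(0.376×29.2))]
= (1/0.4630) ln[2.231 × 0.9051] = 2.160 × ln(2.020) = 2.160 × 0.7029 = 1.518 d.
L(t_c) = L₀ e^(−k_1 t_c) = 29.2 × 0.5650 = 16.50 mg/L, and at the critical point k_2 D_c = k_1 L, so D_c = (0.376/0.839) × 16.50 = 7.394 mg/L.
Minimum DO = C_s − D_c = 11.7 − 7.394 = 4.306 mg/L.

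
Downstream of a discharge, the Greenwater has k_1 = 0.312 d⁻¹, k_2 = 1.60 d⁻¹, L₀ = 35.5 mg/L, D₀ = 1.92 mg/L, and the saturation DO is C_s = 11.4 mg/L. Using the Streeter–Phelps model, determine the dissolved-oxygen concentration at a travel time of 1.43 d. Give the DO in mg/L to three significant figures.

DO ≈ 6.57 mg/L

k_1 L₀/(k_2−k_1) = 0.312×35.5/(1.60−0.312) = 11.08/1.288 = 8.599 mg/L.
e^(−k_1 t) = e^(−0.312×1.430) = 0.6401; e^(−k_2 t) = e^(−1.60×1.430) = 0.1015.
D = 8.599 × (0.6401 − 0.1015) + 1.92 × 0.1015 = 4.632 + 0.1948 = 4.827 mg/L.
DO = C_s − D = 11.4 − 4.827 = 6.573 mg/L.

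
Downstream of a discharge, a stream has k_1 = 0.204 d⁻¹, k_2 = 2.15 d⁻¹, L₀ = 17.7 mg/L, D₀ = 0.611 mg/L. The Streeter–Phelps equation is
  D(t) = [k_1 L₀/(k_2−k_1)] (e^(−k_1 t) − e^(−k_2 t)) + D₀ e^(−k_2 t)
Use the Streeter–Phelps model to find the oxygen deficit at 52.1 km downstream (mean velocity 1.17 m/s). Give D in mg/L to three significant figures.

Travel time t = x/v = 52.1 km / (1.17 m/s) = 52100 m / 1.17 m/s = 44530 s = 0.5154 d.
k_1 L₀/(k_2−k_1) = 0.204×17.7/(2.15−0.204) = 3.611/1.946 = 1.855 mg/L.
e^(−k_1 t) = e^(−0.204×0.5154) = 0.9002; e^(−k_2 t) = e^(−2.15×0.5154) = 0.3302.
D = 1.855 × (0.9002 − 0.3302) + 0.611 × 0.3302 = 1.058 + 0.2017 = 1.259 mg/L.

D ≈ 1.26 mg/L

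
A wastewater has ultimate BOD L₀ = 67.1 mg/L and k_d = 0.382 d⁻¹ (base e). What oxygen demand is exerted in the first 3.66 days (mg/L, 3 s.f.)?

y_t = L₀(1 − e^(−k_d t)) = 67.1 × (1 − e^(−0.382×3.66))
= 67.1 × (1 − 0.2471) = 67.1 × 0.7529 = 50.52 mg/L.

y ≈ 50.5 mg/L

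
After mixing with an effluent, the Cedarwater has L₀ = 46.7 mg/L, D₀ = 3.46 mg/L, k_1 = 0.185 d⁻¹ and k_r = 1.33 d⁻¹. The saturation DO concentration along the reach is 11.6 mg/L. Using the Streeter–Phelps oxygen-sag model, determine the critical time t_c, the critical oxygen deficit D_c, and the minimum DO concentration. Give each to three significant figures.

t_c ≈ 1.19 d; D_c ≈ 5.22 mg/L; min DO ≈ 6.38 mg/L

With k_r/k_1 = 7.189 and 1 − D₀(k_r−k_1)/(k_1 L₀) = 0.5414,
t_c = ln(7.189 × 0.5414) / (1.33 − 0.185) = ln(3.893) / 1.145 = 1.359/1.145 = 1.187 d.
D_c = (k_1/k_r) L₀ e^(−k_1 t_c) = (0.185/1.33) × 46.7 × e^(−0.185×1.187) = 0.1391 × 46.7 × 0.8029 = 5.215 mg/L.
Minimum DO = C_s − D_c = 11.6 − 5.215 = 6.385 mg/L.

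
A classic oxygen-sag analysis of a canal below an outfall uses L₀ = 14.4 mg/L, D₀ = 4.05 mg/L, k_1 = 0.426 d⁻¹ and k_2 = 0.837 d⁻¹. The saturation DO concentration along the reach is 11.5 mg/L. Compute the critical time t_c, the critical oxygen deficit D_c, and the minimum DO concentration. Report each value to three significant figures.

t_c = [1/(k_2−k_1)] ln[(k_2/k_1)(1 − D₀(k_2−k_1)/(k_1 L₀))]
= [1/(0.837−0.426)] ln[(0.837/0.426)(1 − 4.05×0.4110/(0.426×14.4))]
= (1/0.4110) ln[1.965 × 0.7287] = 2.433 × ln(1.432) = 2.433 × 0.3588 = 0.8731 d.
D_c = (k_1/k_2) L₀ e^(−k_1 t_c) = (0.426/0.837) × 14.4 × e^(−0.426×0.8731) = 0.5090 × 14.4 × 0.6894 = 5.053 mg/L.
Minimum DO = C_s − D_c = 11.5 − 5.053 = 6.447 mg/L.

t_c ≈ 0.873 d; D_c ≈ 5.05 mg/L; min DO ≈ 6.45 mg/L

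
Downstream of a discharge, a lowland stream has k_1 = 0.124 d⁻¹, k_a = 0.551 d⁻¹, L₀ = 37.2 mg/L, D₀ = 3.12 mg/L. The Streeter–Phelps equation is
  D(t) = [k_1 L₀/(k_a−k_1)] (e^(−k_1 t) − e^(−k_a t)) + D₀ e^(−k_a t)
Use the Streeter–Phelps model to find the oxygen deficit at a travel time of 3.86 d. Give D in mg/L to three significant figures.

D ≈ 5.78 mg/L

k_1 L₀/(k_a−k_1) = 0.124×37.2/(0.551−0.124) = 4.613/0.4270 = 10.80 mg/L.
e^(−k_1 t) = e^(−0.124×3.860) = 0.6196; e^(−k_a t) = e^(−0.551×3.860) = 0.1192.
D = 10.80 × (0.6196 − 0.1192) + 3.12 × 0.1192 = 5.406 + 0.3719 = 5.778 mg/L.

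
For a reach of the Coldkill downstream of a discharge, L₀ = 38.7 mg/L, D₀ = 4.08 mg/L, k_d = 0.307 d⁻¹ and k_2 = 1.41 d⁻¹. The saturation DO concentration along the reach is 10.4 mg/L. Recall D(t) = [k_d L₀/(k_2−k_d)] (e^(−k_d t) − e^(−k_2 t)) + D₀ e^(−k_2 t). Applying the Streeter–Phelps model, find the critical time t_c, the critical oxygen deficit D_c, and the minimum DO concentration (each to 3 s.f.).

t_c = [1/(k_2−k_d)] ln[(k_2/k_d)(1 − D₀(k_2−k_d)/(k_d L₀))]
= [1/(1.41−0.307)] ln[(1.41/0.307)(1 − 4.08×1.103/(0.307×38.7))]
= (1/1.103) ln[4.593 × 0.6212] = 0.9066 × ln(2.853) = 0.9066 × 1.048 = 0.9505 d.
D_c = (k_d/k_2) L₀ e^(−k_d t_c) = (0.307/1.41) × 38.7 × e^(−0.307×0.9505) = 0.2177 × 38.7 × 0.7469 = 6.294 mg/L.
Minimum DO = C_s − D_c = 10.4 − 6.294 = 4.106 mg/L.

t_c ≈ 0.951 d; D_c ≈ 6.29 mg/L; min DO ≈ 4.11 mg/L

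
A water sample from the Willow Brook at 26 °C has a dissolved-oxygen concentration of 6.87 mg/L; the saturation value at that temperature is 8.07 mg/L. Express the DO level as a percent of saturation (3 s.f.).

85.1 % saturation

% saturation = C/C_s × 100 = 6.87/8.07 × 100 = 85.1 %.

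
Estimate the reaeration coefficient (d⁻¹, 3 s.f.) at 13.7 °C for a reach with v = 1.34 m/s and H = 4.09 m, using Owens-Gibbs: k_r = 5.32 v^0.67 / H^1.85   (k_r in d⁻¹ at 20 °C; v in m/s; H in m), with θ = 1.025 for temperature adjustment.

k_r ≈ 0.409 d⁻¹

k_r(20) = 5.32 × 1.34^0.67 / 4.09^1.85 = 5.32 × 1.217 / 13.54 = 0.4780 d⁻¹.
k_r(13.7) = 0.4780 × 1.025^(13.7−20) = 0.4780 × 0.8559 = 0.4091 d⁻¹.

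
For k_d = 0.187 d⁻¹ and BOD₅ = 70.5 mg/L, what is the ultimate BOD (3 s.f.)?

BOD₅ = L₀(1 − e^(−5k_d)) ⇒ L₀ = BOD₅ / (1 − e^(−5×0.187))
= 70.5 / (1 − 0.3926) = 70.5 / 0.6074 = 116.1 mg/L.

L₀ ≈ 116 mg/L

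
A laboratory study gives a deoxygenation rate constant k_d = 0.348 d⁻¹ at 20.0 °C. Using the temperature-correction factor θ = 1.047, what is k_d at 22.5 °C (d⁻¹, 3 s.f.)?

k_d ≈ 0.390 d⁻¹

k_d(T₂) = k_d(T₁) · θ^(T₂−T₁) = 0.348 × 1.047^(22.5−20.0)
= 0.348 × 1.047^2.50 = 0.348 × 1.122 = 0.3903 d⁻¹.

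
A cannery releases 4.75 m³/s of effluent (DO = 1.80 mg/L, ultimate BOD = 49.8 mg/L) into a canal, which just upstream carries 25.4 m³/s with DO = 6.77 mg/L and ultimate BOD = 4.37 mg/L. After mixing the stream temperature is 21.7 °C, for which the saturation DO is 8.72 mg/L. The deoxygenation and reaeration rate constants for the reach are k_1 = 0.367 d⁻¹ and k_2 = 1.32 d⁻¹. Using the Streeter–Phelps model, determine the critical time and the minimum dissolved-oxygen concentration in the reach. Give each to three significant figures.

t_c ≈ 0.340 d; minimum DO ≈ 5.89 mg/L

Mixed DO = (25.4×6.77 + 4.75×1.80)/(25.4+4.75) = 180.5/30.15 = 5.987 mg/L.
Mixed L₀ = (25.4×4.37 + 4.75×49.8)/(30.15) = 347.5/30.15 = 11.53 mg/L.
Initial deficit D₀ = C_s − DO₀ = 8.72 − 5.987 = 2.733 mg/L.
t_c = (1/0.9530) ln[(1.32/0.367)(1 − 2.733×0.9530/(0.367×11.53))] = 1.049 × ln(1.382) = 0.3398 d.
D_c = (0.367/1.32) × 11.53 × e^(−0.367×0.3398) = 0.2780 × 11.53 × 0.8828 = 2.829 mg/L.
Minimum DO = 8.72 − 2.829 = 5.891 mg/L.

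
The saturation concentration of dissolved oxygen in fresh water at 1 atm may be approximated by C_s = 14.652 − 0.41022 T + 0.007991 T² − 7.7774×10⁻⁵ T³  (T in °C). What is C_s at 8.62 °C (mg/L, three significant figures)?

C_s = 14.652 − 0.41022×8.62 + 0.007991×8.62² − 7.7774×10⁻⁵×8.62³ = 11.66 mg/L.

C_s ≈ 11.7 mg/L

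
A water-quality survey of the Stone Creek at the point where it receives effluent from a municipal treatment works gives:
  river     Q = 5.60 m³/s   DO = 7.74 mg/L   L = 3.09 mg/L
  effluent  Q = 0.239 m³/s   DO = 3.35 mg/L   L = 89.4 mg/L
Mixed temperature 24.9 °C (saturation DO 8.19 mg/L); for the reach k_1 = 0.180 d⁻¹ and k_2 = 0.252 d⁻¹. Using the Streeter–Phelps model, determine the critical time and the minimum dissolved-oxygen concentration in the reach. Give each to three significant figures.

t_c ≈ 4.13 d; minimum DO ≈ 5.94 mg/L

Mixed DO = (5.60×7.74 + 0.239×3.35)/(5.60+0.239) = 44.14/5.839 = 7.560 mg/L.
Mixed L₀ = (5.60×3.09 + 0.239×89.4)/(5.839) = 38.67/5.839 = 6.623 mg/L.
Initial deficit D₀ = C_s − DO₀ = 8.19 − 7.560 = 0.6297 mg/L.
t_c = (1/0.07200) ln[(0.252/0.180)(1 − 0.6297×0.07200/(0.180×6.623))] = 13.89 × ln(1.347) = 4.135 d.
D_c = (0.180/0.252) × 6.623 × e^(−0.180×4.135) = 0.7143 × 6.623 × 0.4751 = 2.247 mg/L.
Minimum DO = 8.19 − 2.247 = 5.943 mg/L.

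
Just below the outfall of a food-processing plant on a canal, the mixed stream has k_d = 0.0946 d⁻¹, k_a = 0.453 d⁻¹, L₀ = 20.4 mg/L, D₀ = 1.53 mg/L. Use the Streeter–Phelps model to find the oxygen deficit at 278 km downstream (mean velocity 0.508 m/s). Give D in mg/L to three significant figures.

D ≈ 2.74 mg/L

Travel time t = x/v = 278 km / (0.508 m/s) = 278000 m / 0.508 m/s = 547200 s = 6.334 d.
k_d L₀/(k_a−k_d) = 0.0946×20.4/(0.453−0.0946) = 1.930/0.3584 = 5.385 mg/L.
e^(−k_d t) = e^(−0.0946×6.334) = 0.5493; e^(−k_a t) = e^(−0.453×6.334) = 0.05674.
D = 5.385 × (0.5493 − 0.05674) + 1.53 × 0.05674 = 2.652 + 0.08682 = 2.739 mg/L.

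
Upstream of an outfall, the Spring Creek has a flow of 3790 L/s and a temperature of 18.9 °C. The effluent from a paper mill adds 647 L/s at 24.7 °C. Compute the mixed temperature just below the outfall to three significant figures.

19.7 °C

Flow-weighted mixing: C = (Q_r C_r + Q_w C_w)/(Q_r + Q_w)
= (3790×18.9 + 647×24.7)/(3790 + 647) = 87610/4437 = 19.75 °C.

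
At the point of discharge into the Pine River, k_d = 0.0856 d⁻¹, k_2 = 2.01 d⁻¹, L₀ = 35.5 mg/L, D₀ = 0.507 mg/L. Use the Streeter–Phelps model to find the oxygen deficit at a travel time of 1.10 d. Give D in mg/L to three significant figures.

D ≈ 1.32 mg/L

k_d L₀/(k_2−k_d) = 0.0856×35.5/(2.01−0.0856) = 3.039/1.924 = 1.579 mg/L.
e^(−k_d t) = e^(−0.0856×1.100) = 0.9101; e^(−k_2 t) = e^(−2.01×1.100) = 0.1096.
D = 1.579 × (0.9101 − 0.1096) + 0.507 × 0.1096 = 1.264 + 0.05556 = 1.320 mg/L.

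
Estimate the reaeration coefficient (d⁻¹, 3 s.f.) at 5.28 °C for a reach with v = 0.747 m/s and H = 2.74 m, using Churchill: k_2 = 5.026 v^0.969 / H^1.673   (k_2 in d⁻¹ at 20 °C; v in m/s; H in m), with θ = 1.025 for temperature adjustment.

k_2 ≈ 0.488 d⁻¹

k_2(20) = 5.026 × 0.747^0.969 / 2.74^1.673 = 5.026 × 0.7538 / 5.400 = 0.7016 d⁻¹.
k_2(5.28) = 0.7016 × 1.025^(5.28−20) = 0.7016 × 0.6953 = 0.4878 d⁻¹.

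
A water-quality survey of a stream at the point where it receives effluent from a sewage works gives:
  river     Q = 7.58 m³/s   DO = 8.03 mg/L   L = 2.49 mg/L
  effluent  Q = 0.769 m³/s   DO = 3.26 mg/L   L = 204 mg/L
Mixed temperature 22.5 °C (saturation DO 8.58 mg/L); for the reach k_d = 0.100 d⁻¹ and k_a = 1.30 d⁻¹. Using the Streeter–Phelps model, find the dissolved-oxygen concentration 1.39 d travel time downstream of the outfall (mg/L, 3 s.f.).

DO ≈ 7.18 mg/L

Mixed DO = (7.58×8.03 + 0.769×3.26)/(7.58+0.769) = 63.37/8.349 = 7.591 mg/L.
Mixed L₀ = (7.58×2.49 + 0.769×204)/(8.349) = 175.8/8.349 = 21.05 mg/L.
Initial deficit D₀ = C_s − DO₀ = 8.58 − 7.591 = 0.9893 mg/L.
D(1.39) = [0.100×21.05/(1.30−0.100)](e^(−0.100×1.39) − e^(−1.30×1.39)) + 0.9893 e^(−1.30×1.39)
= 1.754 × (0.8702 − 0.1641) + 0.9893 × 0.1641 = 1.401 mg/L.
DO = 8.58 − 1.401 = 7.179 mg/L.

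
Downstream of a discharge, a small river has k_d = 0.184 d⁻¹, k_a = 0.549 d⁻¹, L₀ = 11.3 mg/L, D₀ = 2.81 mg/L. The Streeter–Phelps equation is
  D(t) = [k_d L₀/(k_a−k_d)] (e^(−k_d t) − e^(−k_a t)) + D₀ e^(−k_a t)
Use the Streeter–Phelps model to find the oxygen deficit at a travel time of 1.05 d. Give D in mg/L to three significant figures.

D ≈ 3.07 mg/L

k_d L₀/(k_a−k_d) = 0.184×11.3/(0.549−0.184) = 2.079/0.3650 = 5.696 mg/L.
e^(−k_d t) = e^(−0.184×1.050) = 0.8243; e^(−k_a t) = e^(−0.549×1.050) = 0.5619.
D = 5.696 × (0.8243 − 0.5619) + 2.81 × 0.5619 = 1.495 + 1.579 = 3.074 mg/L.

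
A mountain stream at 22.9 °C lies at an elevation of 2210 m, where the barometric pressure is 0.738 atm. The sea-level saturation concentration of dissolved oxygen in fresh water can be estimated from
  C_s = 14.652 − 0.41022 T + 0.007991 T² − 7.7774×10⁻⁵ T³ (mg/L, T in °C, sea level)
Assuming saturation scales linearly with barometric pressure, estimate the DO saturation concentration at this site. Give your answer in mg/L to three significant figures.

C_s ≈ 6.28 mg/L

At sea level: C_s = 14.652 − 0.41022×22.9 + 0.007991×22.9² − 7.7774×10⁻⁵×22.9³ = 8.515 mg/L.
Pressure correction: C_s' = 8.515 × 0.738 = 6.284 mg/L.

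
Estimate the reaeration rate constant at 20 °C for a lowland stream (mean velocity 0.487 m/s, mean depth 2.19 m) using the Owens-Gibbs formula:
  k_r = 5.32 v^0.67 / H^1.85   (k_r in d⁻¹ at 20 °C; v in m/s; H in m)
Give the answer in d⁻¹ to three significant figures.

k_r = 5.32 × 0.487^0.67 / 2.19^1.85 = 5.32 × 0.6175 / 4.264 = 0.7704 d⁻¹.

k_r ≈ 0.770 d⁻¹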